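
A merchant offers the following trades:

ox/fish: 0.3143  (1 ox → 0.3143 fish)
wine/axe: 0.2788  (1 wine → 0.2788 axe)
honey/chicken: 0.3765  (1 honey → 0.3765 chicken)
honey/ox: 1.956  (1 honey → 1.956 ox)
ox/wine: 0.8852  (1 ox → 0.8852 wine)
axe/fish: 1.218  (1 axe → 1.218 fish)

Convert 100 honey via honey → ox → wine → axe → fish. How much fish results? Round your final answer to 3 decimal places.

58.796

100 honey × 1.956 = 195.6 ox
195.6 ox × 0.8852 = 173.14512 wine
173.14512 wine × 0.2788 = 48.272859456 axe
48.272859456 axe × 1.218 = 58.796342817408 fish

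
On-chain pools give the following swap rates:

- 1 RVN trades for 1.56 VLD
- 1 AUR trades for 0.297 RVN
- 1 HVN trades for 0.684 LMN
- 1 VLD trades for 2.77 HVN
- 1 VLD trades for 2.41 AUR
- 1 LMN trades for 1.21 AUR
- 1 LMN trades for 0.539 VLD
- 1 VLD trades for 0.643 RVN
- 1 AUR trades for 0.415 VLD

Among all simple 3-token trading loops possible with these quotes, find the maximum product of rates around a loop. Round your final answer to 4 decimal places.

AUR→RVN→VLD→AUR: 0.297 × 1.56 × 2.41 = 1.11660
HVN→LMN→VLD→HVN: 0.684 × 0.539 × 2.77 = 1.02123
Maximum is AUR→RVN→VLD→AUR at 1.1166; arbitrage exists.

1.1166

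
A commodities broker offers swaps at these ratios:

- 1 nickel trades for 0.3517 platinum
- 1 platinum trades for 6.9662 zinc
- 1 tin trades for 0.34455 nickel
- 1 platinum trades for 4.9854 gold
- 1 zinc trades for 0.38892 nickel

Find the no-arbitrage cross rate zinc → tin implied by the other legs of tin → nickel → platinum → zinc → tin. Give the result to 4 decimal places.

Known legs of the cycle: 0.34455 × 0.3517 × 6.9662 = 0.844151820657
For no arbitrage the full-cycle product must be 1, so the missing rate is 1 / 0.844151820657 ≈ 1.184621.

1.1846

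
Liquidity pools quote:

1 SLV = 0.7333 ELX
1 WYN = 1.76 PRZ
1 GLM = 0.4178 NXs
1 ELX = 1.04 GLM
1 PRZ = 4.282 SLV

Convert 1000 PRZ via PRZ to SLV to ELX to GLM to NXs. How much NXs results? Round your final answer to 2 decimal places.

1364.36

1000 PRZ × 4.282 = 4282 SLV
4282 SLV × 0.7333 = 3139.9906 ELX
3139.9906 ELX × 1.04 = 3265.590224 GLM
3265.590224 GLM × 0.4178 = 1364.3635955872 NXs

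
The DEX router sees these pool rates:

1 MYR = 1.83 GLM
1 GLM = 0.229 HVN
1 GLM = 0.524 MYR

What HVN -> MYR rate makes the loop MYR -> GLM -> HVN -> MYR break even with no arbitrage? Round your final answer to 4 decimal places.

2.3862

Known legs of the cycle: 1.83 × 0.229 = 0.41907
For no arbitrage the full-cycle product must be 1, so the missing rate is 1 / 0.41907 ≈ 2.386236.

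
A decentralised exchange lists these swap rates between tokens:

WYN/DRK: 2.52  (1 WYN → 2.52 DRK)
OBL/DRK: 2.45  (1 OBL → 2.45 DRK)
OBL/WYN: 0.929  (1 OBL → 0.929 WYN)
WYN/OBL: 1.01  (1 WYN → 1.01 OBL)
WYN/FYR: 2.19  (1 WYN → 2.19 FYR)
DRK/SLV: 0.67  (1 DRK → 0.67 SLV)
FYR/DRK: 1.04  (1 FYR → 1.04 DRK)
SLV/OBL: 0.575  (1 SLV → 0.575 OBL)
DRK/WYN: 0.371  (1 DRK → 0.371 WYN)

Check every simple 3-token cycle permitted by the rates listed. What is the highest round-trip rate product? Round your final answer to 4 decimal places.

0.9439

OBL→DRK→SLV→OBL: 2.45 × 0.67 × 0.575 = 0.94386
OBL→DRK→WYN→OBL: 2.45 × 0.371 × 1.01 = 0.91804
FYR→DRK→WYN→FYR: 1.04 × 0.371 × 2.19 = 0.84499
Maximum is OBL→DRK→SLV→OBL at 0.9439; no arbitrage — every cycle loses value.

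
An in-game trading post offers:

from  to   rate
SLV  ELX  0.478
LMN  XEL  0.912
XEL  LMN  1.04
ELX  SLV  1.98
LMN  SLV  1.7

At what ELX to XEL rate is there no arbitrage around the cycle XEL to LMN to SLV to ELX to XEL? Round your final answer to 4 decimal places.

Known legs of the cycle: 1.04 × 1.7 × 0.478 = 0.845104
For no arbitrage the full-cycle product must be 1, so the missing rate is 1 / 0.845104 ≈ 1.183286.

1.1833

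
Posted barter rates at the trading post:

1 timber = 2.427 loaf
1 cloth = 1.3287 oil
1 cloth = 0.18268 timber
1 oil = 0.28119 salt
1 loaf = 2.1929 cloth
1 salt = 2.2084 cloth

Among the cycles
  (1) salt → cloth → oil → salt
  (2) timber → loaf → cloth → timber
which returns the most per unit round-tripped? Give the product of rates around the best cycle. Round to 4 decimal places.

0.9723

(1) 2.2084 × 1.3287 × 0.28119 = 0.82510
(2) 2.427 × 2.1929 × 0.18268 = 0.97225
Highest is cycle (2) at 0.9723 (≤1, no arbitrage).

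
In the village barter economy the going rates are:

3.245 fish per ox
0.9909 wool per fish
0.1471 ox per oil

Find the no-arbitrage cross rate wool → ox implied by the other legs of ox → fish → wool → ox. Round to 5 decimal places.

Known legs of the cycle: 3.245 × 0.9909 = 3.2154705
For no arbitrage the full-cycle product must be 1, so the missing rate is 1 / 3.2154705 ≈ 0.3109965.

0.31100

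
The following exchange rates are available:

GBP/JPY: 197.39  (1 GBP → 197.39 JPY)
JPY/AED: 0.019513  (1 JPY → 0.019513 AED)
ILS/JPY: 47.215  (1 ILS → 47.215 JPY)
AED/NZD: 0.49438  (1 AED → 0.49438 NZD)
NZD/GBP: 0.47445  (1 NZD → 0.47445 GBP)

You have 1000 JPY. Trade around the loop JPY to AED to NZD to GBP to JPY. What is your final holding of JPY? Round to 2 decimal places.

903.44

1000 JPY × 0.019513 = 19.513 AED
19.513 AED × 0.49438 = 9.64683694 NZD
9.64683694 NZD × 0.47445 = 4.576941786183 GBP
4.576941786183 GBP × 197.39 = 903.44253917466237 JPY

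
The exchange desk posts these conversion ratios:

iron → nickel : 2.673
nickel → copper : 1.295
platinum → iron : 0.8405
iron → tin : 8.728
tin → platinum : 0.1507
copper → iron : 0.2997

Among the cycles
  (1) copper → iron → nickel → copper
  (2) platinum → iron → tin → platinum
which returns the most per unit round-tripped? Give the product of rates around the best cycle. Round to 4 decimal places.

(1) 0.2997 × 2.673 × 1.295 = 1.03742
(2) 0.8405 × 8.728 × 0.1507 = 1.10552
Highest is cycle (2) at 1.1055 (>1, arbitrage).

1.1055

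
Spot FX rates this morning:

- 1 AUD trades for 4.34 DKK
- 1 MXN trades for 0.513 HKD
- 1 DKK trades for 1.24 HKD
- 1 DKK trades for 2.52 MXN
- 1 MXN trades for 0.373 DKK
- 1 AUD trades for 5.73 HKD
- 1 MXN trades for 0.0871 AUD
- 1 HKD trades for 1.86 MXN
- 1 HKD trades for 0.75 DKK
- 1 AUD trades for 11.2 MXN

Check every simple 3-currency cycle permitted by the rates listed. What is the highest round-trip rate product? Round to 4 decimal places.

0.9696

DKK→MXN→HKD→DKK: 2.52 × 0.513 × 0.75 = 0.96957
DKK→MXN→AUD→DKK: 2.52 × 0.0871 × 4.34 = 0.95260
HKD→MXN→AUD→HKD: 1.86 × 0.0871 × 5.73 = 0.92829
DKK→HKD→MXN→DKK: 1.24 × 1.86 × 0.373 = 0.86029
Maximum is DKK→MXN→HKD→DKK at 0.9696; no arbitrage — every cycle loses value.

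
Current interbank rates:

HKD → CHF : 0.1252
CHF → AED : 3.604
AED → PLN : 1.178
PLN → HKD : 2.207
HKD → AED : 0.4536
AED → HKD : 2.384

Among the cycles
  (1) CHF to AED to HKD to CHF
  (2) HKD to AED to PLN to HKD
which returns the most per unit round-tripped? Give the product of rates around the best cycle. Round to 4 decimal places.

1.1793

(1) 3.604 × 2.384 × 0.1252 = 1.07571
(2) 0.4536 × 1.178 × 2.207 = 1.17929
Highest is cycle (2) at 1.1793 (>1, arbitrage).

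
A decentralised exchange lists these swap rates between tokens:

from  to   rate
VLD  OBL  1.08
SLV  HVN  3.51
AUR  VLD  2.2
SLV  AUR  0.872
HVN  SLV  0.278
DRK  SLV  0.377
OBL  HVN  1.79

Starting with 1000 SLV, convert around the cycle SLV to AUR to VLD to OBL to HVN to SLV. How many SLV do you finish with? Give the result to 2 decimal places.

1000 SLV × 0.872 = 872 AUR
872 AUR × 2.2 = 1918.4 VLD
1918.4 VLD × 1.08 = 2071.872 OBL
2071.872 OBL × 1.79 = 3708.65088 HVN
3708.65088 HVN × 0.278 = 1031.00494464 SLV

1031.00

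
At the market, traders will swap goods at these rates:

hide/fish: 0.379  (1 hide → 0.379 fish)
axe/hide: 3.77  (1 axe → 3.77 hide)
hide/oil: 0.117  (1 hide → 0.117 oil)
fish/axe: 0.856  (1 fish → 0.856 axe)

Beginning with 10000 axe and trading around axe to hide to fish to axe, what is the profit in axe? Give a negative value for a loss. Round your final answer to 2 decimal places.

2230.78

10000 axe × 3.77 = 37700 hide
37700 hide × 0.379 = 14288.3 fish
14288.3 fish × 0.856 = 12230.7848 axe
Net change: 12230.7848 − 10000 = 2230.7848 axe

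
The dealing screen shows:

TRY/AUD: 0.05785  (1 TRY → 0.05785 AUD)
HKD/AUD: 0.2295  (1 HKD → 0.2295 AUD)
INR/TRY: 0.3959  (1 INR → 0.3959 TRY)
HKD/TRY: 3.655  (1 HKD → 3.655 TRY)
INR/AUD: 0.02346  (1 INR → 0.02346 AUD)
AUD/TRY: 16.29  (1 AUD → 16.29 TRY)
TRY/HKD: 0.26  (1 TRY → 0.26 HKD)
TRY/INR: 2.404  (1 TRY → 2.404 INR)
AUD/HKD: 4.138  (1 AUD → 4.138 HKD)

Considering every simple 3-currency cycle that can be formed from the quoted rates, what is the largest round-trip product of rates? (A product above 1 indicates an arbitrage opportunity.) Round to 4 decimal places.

0.9720

AUD→TRY→HKD→AUD: 16.29 × 0.26 × 0.2295 = 0.97202
AUD→TRY→INR→AUD: 16.29 × 2.404 × 0.02346 = 0.91872
AUD→HKD→TRY→AUD: 4.138 × 3.655 × 0.05785 = 0.87495
Maximum is AUD→TRY→HKD→AUD at 0.9720; no arbitrage — every cycle loses value.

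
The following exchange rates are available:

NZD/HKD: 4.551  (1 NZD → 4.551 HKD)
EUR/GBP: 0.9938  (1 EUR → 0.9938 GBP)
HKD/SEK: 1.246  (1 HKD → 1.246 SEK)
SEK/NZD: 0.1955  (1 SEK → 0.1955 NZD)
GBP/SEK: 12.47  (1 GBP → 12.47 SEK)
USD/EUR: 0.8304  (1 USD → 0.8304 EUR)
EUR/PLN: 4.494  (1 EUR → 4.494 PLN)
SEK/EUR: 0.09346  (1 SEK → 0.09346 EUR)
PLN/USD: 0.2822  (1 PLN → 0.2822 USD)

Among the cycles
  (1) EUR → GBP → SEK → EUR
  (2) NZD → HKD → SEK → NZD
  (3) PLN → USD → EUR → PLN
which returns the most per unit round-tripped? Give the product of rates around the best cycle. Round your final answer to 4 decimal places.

(1) 0.9938 × 12.47 × 0.09346 = 1.15822
(2) 4.551 × 1.246 × 0.1955 = 1.10859
(3) 0.2822 × 0.8304 × 4.494 = 1.05312
Highest is cycle (1) at 1.1582 (>1, arbitrage).

1.1582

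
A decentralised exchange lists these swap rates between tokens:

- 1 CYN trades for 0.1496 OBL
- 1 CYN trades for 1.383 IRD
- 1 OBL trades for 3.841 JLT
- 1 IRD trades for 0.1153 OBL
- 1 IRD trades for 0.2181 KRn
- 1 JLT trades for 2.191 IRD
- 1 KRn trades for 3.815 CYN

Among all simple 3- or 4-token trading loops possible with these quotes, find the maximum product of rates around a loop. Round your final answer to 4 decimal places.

1.1507

CYN→IRD→KRn→CYN: 1.383 × 0.2181 × 3.815 = 1.15073
IRD→OBL→JLT→IRD: 0.1153 × 3.841 × 2.191 = 0.97032
Maximum is CYN→IRD→KRn→CYN at 1.1507; arbitrage exists.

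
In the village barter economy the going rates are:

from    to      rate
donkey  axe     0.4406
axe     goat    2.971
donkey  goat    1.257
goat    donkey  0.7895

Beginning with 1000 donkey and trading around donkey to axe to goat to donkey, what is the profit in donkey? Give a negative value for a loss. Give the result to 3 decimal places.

1000 donkey × 0.4406 = 440.6 axe
440.6 axe × 2.971 = 1309.0226 goat
1309.0226 goat × 0.7895 = 1033.4733427 donkey
Net change: 1033.4733427 − 1000 = 33.4733427 donkey

33.473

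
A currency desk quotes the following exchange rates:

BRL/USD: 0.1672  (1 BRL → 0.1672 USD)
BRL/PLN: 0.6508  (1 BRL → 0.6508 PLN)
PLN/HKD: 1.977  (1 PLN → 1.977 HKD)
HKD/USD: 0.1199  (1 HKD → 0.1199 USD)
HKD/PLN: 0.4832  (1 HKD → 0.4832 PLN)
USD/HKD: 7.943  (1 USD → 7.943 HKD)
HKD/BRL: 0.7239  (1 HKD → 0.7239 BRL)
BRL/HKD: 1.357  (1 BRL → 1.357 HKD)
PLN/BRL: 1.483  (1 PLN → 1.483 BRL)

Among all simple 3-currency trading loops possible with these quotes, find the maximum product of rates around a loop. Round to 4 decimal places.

PLN→BRL→HKD→PLN: 1.483 × 1.357 × 0.4832 = 0.97241
USD→HKD→BRL→USD: 7.943 × 0.7239 × 0.1672 = 0.96139
PLN→HKD→BRL→PLN: 1.977 × 0.7239 × 0.6508 = 0.93139
Maximum is PLN→BRL→HKD→PLN at 0.9724; no arbitrage — every cycle loses value.

0.9724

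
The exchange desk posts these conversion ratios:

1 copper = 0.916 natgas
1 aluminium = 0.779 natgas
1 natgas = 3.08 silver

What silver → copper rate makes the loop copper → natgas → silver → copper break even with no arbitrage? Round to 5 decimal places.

0.35445

Known legs of the cycle: 0.916 × 3.08 = 2.82128
For no arbitrage the full-cycle product must be 1, so the missing rate is 1 / 2.82128 ≈ 0.3544490.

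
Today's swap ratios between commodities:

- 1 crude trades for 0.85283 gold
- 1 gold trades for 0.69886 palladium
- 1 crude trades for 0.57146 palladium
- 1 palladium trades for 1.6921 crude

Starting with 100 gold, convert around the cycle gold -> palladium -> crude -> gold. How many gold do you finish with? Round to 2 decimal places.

100.85

100 gold × 0.69886 = 69.886 palladium
69.886 palladium × 1.6921 = 118.2541006 crude
118.2541006 crude × 0.85283 = 100.850644614698 gold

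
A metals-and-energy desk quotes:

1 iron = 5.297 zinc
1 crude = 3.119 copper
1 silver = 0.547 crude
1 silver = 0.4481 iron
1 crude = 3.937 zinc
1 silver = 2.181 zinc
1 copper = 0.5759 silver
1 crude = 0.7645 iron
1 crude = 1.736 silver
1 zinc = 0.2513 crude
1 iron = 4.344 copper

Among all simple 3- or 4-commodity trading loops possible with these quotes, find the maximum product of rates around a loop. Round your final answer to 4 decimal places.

copper→silver→iron→copper: 0.5759 × 0.4481 × 4.344 = 1.12102
copper→silver→crude→iron→copper: 0.5759 × 0.547 × 0.7645 × 4.344 = 1.04617
silver→iron→zinc→crude→silver: 0.4481 × 5.297 × 0.2513 × 1.736 = 1.03549
crude→iron→zinc→crude: 0.7645 × 5.297 × 0.2513 = 1.01765
copper→silver→zinc→crude→copper: 0.5759 × 2.181 × 0.2513 × 3.119 = 0.98449
copper→silver→crude→copper: 0.5759 × 0.547 × 3.119 = 0.98254
silver→zinc→crude→silver: 2.181 × 0.2513 × 1.736 = 0.95148
Maximum is copper→silver→iron→copper at 1.1210; arbitrage exists.

1.1210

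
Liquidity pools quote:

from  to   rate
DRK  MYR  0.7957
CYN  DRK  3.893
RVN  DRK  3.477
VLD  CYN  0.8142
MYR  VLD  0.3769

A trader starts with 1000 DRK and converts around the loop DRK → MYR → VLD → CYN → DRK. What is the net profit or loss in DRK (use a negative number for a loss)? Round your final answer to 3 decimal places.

-49.415

1000 DRK × 0.7957 = 795.7 MYR
795.7 MYR × 0.3769 = 299.89933 VLD
299.89933 VLD × 0.8142 = 244.178034486 CYN
244.178034486 CYN × 3.893 = 950.585088253998 DRK
Net change: 950.585088253998 − 1000 = -49.414911746002 DRK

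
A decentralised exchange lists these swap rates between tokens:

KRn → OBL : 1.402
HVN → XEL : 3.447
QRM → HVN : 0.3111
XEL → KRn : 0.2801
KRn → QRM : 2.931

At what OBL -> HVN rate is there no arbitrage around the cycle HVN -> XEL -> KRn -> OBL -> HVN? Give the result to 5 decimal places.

0.73875

Known legs of the cycle: 3.447 × 0.2801 × 1.402 = 1.3536375894
For no arbitrage the full-cycle product must be 1, so the missing rate is 1 / 1.3536375894 ≈ 0.7387502.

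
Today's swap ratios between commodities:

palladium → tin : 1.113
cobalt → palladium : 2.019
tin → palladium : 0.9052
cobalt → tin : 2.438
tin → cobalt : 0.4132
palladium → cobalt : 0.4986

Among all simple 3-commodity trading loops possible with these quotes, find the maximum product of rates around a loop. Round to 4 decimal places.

palladium→cobalt→tin→palladium: 0.4986 × 2.438 × 0.9052 = 1.10035
palladium→tin→cobalt→palladium: 1.113 × 0.4132 × 2.019 = 0.92852
Maximum is palladium→cobalt→tin→palladium at 1.1003; arbitrage exists.

1.1003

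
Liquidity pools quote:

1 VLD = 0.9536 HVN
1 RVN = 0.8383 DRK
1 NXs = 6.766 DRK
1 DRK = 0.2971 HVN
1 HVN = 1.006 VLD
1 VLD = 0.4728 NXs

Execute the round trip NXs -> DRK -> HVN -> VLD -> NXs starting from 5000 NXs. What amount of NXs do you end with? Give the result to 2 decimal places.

4780.57

5000 NXs × 6.766 = 33830 DRK
33830 DRK × 0.2971 = 10050.893 HVN
10050.893 HVN × 1.006 = 10111.198358 VLD
10111.198358 VLD × 0.4728 = 4780.5745836624 NXs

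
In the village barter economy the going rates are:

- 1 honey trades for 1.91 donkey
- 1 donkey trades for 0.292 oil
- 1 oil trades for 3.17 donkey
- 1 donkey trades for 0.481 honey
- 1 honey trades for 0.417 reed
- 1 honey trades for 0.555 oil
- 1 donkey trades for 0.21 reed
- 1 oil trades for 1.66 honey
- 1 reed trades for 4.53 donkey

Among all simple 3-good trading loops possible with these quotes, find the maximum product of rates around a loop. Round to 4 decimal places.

0.9258

oil→honey→donkey→oil: 1.66 × 1.91 × 0.292 = 0.92582
donkey→honey→reed→donkey: 0.481 × 0.417 × 4.53 = 0.90861
oil→donkey→honey→oil: 3.17 × 0.481 × 0.555 = 0.84625
Maximum is oil→honey→donkey→oil at 0.9258; no arbitrage — every cycle loses value.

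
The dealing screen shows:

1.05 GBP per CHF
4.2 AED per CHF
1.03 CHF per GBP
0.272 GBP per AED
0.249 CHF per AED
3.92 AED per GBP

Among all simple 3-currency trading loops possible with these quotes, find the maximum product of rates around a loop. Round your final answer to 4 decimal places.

AED→GBP→CHF→AED: 0.272 × 1.03 × 4.2 = 1.17667
AED→CHF→GBP→AED: 0.249 × 1.05 × 3.92 = 1.02488
Maximum is AED→GBP→CHF→AED at 1.1767; arbitrage exists.

1.1767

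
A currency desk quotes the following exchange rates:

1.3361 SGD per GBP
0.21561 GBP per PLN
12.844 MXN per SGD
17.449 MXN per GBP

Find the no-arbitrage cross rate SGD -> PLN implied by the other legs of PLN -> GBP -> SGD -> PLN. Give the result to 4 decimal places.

Known legs of the cycle: 0.21561 × 1.3361 = 0.288076521
For no arbitrage the full-cycle product must be 1, so the missing rate is 1 / 0.288076521 ≈ 3.471300.

3.4713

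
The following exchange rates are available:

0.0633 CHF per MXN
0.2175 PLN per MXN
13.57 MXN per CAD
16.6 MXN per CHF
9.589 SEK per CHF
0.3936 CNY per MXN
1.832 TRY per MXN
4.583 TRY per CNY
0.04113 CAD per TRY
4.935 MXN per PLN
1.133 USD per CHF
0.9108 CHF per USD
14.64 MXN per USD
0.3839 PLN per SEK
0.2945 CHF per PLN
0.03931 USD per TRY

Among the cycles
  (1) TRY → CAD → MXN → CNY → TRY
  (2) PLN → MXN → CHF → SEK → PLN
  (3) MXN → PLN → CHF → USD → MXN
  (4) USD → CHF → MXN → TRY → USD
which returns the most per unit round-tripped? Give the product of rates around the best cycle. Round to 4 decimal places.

1.1500

(1) 0.04113 × 13.57 × 0.3936 × 4.583 = 1.00680
(2) 4.935 × 0.0633 × 9.589 × 0.3839 = 1.14996
(3) 0.2175 × 0.2945 × 1.133 × 14.64 = 1.06247
(4) 0.9108 × 16.6 × 1.832 × 0.03931 = 1.08883
Highest is cycle (2) at 1.1500 (>1, arbitrage).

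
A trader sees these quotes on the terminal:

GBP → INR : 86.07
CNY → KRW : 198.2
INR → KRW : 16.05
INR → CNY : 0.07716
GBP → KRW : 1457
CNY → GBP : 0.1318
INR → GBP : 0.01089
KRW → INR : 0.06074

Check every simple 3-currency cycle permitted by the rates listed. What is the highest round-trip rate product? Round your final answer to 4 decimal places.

GBP→KRW→INR→GBP: 1457 × 0.06074 × 0.01089 = 0.96375
CNY→KRW→INR→CNY: 198.2 × 0.06074 × 0.07716 = 0.92890
GBP→INR→CNY→GBP: 86.07 × 0.07716 × 0.1318 = 0.87531
Maximum is GBP→KRW→INR→GBP at 0.9637; no arbitrage — every cycle loses value.

0.9637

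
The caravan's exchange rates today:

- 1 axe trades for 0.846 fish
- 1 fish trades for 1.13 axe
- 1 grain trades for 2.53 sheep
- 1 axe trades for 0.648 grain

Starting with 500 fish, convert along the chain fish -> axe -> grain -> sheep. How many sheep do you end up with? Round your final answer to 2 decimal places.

926.28

500 fish × 1.13 = 565 axe
565 axe × 0.648 = 366.12 grain
366.12 grain × 2.53 = 926.2836 sheep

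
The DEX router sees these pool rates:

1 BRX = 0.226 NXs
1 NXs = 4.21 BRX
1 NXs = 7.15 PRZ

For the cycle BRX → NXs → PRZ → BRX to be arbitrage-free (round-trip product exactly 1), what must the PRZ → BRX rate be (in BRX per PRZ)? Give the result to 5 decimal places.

Known legs of the cycle: 0.226 × 7.15 = 1.6159
For no arbitrage the full-cycle product must be 1, so the missing rate is 1 / 1.6159 ≈ 0.6188502.

0.61885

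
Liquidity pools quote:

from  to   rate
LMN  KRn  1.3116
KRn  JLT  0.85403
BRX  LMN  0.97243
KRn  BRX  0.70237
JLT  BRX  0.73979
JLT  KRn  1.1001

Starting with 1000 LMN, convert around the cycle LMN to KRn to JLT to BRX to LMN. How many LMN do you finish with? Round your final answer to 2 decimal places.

1000 LMN × 1.3116 = 1311.6 KRn
1311.6 KRn × 0.85403 = 1120.145748 JLT
1120.145748 JLT × 0.73979 = 828.67262291292 BRX
828.67262291292 BRX × 0.97243 = 805.8261186992107956 LMN

805.83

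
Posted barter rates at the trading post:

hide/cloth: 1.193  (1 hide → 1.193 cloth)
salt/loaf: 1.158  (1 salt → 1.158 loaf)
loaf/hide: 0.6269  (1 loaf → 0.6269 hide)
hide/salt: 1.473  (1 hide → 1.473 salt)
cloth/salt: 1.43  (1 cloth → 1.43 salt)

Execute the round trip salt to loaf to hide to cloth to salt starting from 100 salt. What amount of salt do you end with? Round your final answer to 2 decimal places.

123.85

100 salt × 1.158 = 115.8 loaf
115.8 loaf × 0.6269 = 72.59502 hide
72.59502 hide × 1.193 = 86.60585886 cloth
86.60585886 cloth × 1.43 = 123.8463781698 salt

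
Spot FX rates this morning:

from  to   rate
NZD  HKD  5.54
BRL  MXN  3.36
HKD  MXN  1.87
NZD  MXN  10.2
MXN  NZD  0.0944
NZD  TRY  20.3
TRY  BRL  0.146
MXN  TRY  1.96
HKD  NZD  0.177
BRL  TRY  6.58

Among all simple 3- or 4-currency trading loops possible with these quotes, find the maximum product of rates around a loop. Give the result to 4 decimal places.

0.9780

HKD→MXN→NZD→HKD: 1.87 × 0.0944 × 5.54 = 0.97797
MXN→TRY→BRL→MXN: 1.96 × 0.146 × 3.36 = 0.96150
MXN→NZD→TRY→BRL→MXN: 0.0944 × 20.3 × 0.146 × 3.36 = 0.94007
Maximum is HKD→MXN→NZD→HKD at 0.9780; no arbitrage — every cycle loses value.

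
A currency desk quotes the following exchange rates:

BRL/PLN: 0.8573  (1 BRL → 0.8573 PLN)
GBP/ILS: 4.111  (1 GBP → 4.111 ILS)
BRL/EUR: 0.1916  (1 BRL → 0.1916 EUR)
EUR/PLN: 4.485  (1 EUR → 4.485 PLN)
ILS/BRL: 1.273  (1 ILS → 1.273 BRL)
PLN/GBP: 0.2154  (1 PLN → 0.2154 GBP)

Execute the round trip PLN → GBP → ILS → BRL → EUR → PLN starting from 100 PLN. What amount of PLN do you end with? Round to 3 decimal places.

96.868

100 PLN × 0.2154 = 21.54 GBP
21.54 GBP × 4.111 = 88.55094 ILS
88.55094 ILS × 1.273 = 112.72534662 BRL
112.72534662 BRL × 0.1916 = 21.598176412392 EUR
21.598176412392 EUR × 4.485 = 96.86782120957812 PLN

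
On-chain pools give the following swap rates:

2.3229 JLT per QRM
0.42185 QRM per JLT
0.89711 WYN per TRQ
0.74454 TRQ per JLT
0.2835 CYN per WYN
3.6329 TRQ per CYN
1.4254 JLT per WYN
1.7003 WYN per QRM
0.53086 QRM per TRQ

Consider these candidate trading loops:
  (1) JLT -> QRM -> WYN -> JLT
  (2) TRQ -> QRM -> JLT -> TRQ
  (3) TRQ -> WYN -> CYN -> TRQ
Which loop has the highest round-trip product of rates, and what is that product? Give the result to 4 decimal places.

(1) 0.42185 × 1.7003 × 1.4254 = 1.02240
(2) 0.53086 × 2.3229 × 0.74454 = 0.91812
(3) 0.89711 × 0.2835 × 3.6329 = 0.92396
Highest is cycle (1) at 1.0224 (>1, arbitrage).

1.0224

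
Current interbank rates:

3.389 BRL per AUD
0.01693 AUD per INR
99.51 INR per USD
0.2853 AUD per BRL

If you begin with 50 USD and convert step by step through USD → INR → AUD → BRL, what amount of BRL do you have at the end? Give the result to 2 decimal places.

285.47

50 USD × 99.51 = 4975.5 INR
4975.5 INR × 0.01693 = 84.235215 AUD
84.235215 AUD × 3.389 = 285.473143635 BRL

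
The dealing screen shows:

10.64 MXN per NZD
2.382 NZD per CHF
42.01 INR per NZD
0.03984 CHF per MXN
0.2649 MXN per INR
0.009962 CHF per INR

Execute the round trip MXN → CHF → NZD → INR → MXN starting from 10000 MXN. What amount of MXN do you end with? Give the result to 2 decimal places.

10560.77

10000 MXN × 0.03984 = 398.4 CHF
398.4 CHF × 2.382 = 948.9888 NZD
948.9888 NZD × 42.01 = 39867.019488 INR
39867.019488 INR × 0.2649 = 10560.7734623712 MXN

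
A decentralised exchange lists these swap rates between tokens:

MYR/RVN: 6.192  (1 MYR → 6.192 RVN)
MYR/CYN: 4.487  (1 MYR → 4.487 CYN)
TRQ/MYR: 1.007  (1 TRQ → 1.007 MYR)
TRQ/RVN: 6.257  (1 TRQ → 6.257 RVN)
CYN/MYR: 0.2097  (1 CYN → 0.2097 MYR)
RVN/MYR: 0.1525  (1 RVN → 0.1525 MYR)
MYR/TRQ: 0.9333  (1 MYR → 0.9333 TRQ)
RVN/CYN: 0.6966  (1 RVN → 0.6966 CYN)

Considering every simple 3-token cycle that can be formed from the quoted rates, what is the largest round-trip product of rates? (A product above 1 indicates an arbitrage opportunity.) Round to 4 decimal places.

RVN→CYN→MYR→RVN: 0.6966 × 0.2097 × 6.192 = 0.90451
TRQ→RVN→MYR→TRQ: 6.257 × 0.1525 × 0.9333 = 0.89055
Maximum is RVN→CYN→MYR→RVN at 0.9045; no arbitrage — every cycle loses value.

0.9045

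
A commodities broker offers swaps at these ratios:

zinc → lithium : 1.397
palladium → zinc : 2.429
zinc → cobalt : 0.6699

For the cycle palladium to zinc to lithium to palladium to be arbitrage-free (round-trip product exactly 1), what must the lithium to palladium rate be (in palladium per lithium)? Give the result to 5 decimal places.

0.29470

Known legs of the cycle: 2.429 × 1.397 = 3.393313
For no arbitrage the full-cycle product must be 1, so the missing rate is 1 / 3.393313 ≈ 0.2946972.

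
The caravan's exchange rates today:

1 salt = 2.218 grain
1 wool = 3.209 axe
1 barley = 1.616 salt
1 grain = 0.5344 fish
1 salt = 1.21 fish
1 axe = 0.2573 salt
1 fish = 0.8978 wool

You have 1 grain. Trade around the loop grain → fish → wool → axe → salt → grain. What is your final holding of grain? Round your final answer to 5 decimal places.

0.87865

1 grain × 0.5344 = 0.5344 fish
0.5344 fish × 0.8978 = 0.47978432 wool
0.47978432 wool × 3.209 = 1.53962788288 axe
1.53962788288 axe × 0.2573 = 0.396146254265024 salt
0.396146254265024 salt × 2.218 = 0.878652391959823232 grain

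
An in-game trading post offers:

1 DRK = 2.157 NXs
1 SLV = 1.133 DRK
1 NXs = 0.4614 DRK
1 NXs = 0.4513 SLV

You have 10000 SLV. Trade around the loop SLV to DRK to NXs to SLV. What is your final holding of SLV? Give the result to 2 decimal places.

10000 SLV × 1.133 = 11330 DRK
11330 DRK × 2.157 = 24438.81 NXs
24438.81 NXs × 0.4513 = 11029.234953 SLV

11029.23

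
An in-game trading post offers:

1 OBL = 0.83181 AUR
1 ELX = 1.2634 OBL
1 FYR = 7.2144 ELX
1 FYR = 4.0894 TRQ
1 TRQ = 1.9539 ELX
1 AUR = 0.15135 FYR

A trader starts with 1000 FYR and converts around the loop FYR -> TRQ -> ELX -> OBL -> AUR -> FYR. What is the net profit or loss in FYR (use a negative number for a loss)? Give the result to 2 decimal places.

1000 FYR × 4.0894 = 4089.4 TRQ
4089.4 TRQ × 1.9539 = 7990.27866 ELX
7990.27866 ELX × 1.2634 = 10094.918059044 OBL
10094.918059044 OBL × 0.83181 = 8397.05379069338964 AUR
8397.05379069338964 AUR × 0.15135 = 1270.894091221444522014 FYR
Net change: 1270.894091221444522014 − 1000 = 270.894091221444522014 FYR

270.89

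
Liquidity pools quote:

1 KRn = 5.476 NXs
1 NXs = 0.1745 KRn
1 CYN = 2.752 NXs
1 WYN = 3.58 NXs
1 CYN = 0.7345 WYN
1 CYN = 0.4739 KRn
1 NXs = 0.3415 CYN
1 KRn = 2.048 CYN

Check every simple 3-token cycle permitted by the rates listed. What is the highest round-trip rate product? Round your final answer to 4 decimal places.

0.9835

KRn→CYN→NXs→KRn: 2.048 × 2.752 × 0.1745 = 0.98350
NXs→CYN→WYN→NXs: 0.3415 × 0.7345 × 3.58 = 0.89798
KRn→NXs→CYN→KRn: 5.476 × 0.3415 × 0.4739 = 0.88622
Maximum is KRn→CYN→NXs→KRn at 0.9835; no arbitrage — every cycle loses value.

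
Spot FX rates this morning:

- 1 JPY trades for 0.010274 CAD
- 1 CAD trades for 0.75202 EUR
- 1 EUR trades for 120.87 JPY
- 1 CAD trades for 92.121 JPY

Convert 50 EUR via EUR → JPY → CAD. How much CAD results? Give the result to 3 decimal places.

62.091

50 EUR × 120.87 = 6043.5 JPY
6043.5 JPY × 0.010274 = 62.090919 CAD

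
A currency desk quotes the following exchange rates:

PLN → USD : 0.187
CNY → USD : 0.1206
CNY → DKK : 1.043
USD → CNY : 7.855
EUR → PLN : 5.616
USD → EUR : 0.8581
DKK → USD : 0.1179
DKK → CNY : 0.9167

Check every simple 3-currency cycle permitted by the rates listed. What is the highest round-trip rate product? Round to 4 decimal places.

0.9659

USD→CNY→DKK→USD: 7.855 × 1.043 × 0.1179 = 0.96593
USD→EUR→PLN→USD: 0.8581 × 5.616 × 0.187 = 0.90117
Maximum is USD→CNY→DKK→USD at 0.9659; no arbitrage — every cycle loses value.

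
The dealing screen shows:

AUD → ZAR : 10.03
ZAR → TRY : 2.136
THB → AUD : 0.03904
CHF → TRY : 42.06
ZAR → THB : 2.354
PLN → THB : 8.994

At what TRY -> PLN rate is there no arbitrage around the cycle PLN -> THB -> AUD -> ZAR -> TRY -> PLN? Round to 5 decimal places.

Known legs of the cycle: 8.994 × 0.03904 × 10.03 × 2.136 = 7.5225463723008
For no arbitrage the full-cycle product must be 1, so the missing rate is 1 / 7.5225463723008 ≈ 0.1329337.

0.13293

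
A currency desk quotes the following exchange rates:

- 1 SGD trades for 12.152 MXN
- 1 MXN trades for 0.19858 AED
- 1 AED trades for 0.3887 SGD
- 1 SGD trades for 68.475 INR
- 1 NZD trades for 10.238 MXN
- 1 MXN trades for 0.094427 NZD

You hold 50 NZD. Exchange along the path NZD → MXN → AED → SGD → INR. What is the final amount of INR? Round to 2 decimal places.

50 NZD × 10.238 = 511.9 MXN
511.9 MXN × 0.19858 = 101.653102 AED
101.653102 AED × 0.3887 = 39.5125607474 SGD
39.5125607474 SGD × 68.475 = 2705.622597178215 INR

2705.62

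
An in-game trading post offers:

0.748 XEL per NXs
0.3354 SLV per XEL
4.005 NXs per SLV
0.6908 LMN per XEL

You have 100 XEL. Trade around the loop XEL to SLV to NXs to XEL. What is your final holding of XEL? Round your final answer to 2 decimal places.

100 XEL × 0.3354 = 33.54 SLV
33.54 SLV × 4.005 = 134.3277 NXs
134.3277 NXs × 0.748 = 100.4771196 XEL

100.48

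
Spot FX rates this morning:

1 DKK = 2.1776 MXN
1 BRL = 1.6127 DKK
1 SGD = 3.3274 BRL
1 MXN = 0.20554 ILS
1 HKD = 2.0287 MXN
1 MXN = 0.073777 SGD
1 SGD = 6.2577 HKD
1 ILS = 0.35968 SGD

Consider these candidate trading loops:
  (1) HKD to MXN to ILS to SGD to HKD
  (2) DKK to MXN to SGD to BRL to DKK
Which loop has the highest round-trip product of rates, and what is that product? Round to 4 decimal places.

(1) 2.0287 × 0.20554 × 0.35968 × 6.2577 = 0.93852
(2) 2.1776 × 0.073777 × 3.3274 × 1.6127 = 0.86210
Highest is cycle (1) at 0.9385 (≤1, no arbitrage).

0.9385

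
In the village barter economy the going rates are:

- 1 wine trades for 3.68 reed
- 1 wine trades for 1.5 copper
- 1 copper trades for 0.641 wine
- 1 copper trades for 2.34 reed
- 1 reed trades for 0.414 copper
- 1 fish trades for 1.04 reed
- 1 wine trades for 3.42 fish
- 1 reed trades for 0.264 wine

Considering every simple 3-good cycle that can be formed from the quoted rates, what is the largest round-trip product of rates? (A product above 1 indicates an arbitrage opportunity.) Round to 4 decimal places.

wine→reed→copper→wine: 3.68 × 0.414 × 0.641 = 0.97658
fish→reed→wine→fish: 1.04 × 0.264 × 3.42 = 0.93900
wine→copper→reed→wine: 1.5 × 2.34 × 0.264 = 0.92664
Maximum is wine→reed→copper→wine at 0.9766; no arbitrage — every cycle loses value.

0.9766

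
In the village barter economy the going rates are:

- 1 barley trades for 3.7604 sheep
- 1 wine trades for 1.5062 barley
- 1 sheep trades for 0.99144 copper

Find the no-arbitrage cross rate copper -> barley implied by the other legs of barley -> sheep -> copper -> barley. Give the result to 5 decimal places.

0.26823

Known legs of the cycle: 3.7604 × 0.99144 = 3.728210976
For no arbitrage the full-cycle product must be 1, so the missing rate is 1 / 3.728210976 ≈ 0.2682252.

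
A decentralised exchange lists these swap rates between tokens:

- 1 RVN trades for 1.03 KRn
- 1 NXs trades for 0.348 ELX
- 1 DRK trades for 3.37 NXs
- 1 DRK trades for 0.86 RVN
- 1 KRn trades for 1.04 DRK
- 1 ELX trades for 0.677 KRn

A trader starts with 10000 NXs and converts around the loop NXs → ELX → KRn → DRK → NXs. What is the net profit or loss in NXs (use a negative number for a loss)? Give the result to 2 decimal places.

-1742.83

10000 NXs × 0.348 = 3480 ELX
3480 ELX × 0.677 = 2355.96 KRn
2355.96 KRn × 1.04 = 2450.1984 DRK
2450.1984 DRK × 3.37 = 8257.168608 NXs
Net change: 8257.168608 − 10000 = -1742.831392 NXs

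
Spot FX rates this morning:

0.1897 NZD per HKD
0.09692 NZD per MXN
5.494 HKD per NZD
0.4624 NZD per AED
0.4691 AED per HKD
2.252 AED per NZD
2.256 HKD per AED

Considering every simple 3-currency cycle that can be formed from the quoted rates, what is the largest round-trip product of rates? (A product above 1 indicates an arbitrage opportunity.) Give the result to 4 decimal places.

NZD→HKD→AED→NZD: 5.494 × 0.4691 × 0.4624 = 1.19171
NZD→AED→HKD→NZD: 2.252 × 2.256 × 0.1897 = 0.96377
Maximum is NZD→HKD→AED→NZD at 1.1917; arbitrage exists.

1.1917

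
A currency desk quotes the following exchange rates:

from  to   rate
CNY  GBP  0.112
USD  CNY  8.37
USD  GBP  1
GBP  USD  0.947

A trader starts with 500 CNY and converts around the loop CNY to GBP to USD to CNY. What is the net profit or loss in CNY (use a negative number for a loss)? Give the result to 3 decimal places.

500 CNY × 0.112 = 56 GBP
56 GBP × 0.947 = 53.032 USD
53.032 USD × 8.37 = 443.87784 CNY
Net change: 443.87784 − 500 = -56.12216 CNY

-56.122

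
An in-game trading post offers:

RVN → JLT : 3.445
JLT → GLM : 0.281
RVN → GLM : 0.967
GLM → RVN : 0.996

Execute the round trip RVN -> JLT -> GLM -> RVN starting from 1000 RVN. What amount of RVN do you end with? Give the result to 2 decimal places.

964.17

1000 RVN × 3.445 = 3445 JLT
3445 JLT × 0.281 = 968.045 GLM
968.045 GLM × 0.996 = 964.17282 RVN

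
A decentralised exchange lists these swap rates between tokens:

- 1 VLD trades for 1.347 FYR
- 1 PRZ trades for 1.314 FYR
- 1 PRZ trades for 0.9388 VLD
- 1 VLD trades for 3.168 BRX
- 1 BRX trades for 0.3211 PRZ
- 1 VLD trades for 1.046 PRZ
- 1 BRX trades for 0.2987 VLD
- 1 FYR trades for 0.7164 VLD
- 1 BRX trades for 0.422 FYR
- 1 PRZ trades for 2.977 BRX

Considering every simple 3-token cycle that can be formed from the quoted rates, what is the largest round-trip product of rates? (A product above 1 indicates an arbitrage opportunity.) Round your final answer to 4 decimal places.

PRZ→FYR→VLD→PRZ: 1.314 × 0.7164 × 1.046 = 0.98465
VLD→BRX→FYR→VLD: 3.168 × 0.422 × 0.7164 = 0.95775
PRZ→VLD→BRX→PRZ: 0.9388 × 3.168 × 0.3211 = 0.95499
PRZ→BRX→VLD→PRZ: 2.977 × 0.2987 × 1.046 = 0.93013
Maximum is PRZ→FYR→VLD→PRZ at 0.9847; no arbitrage — every cycle loses value.

0.9847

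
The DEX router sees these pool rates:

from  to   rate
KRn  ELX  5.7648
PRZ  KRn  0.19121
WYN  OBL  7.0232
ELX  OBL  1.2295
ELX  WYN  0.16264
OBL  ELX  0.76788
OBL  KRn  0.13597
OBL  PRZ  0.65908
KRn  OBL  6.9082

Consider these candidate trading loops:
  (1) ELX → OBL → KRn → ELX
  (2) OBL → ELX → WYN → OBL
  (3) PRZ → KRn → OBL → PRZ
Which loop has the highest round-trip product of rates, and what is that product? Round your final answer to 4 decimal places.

(1) 1.2295 × 0.13597 × 5.7648 = 0.96373
(2) 0.76788 × 0.16264 × 7.0232 = 0.87711
(3) 0.19121 × 6.9082 × 0.65908 = 0.87059
Highest is cycle (1) at 0.9637 (≤1, no arbitrage).

0.9637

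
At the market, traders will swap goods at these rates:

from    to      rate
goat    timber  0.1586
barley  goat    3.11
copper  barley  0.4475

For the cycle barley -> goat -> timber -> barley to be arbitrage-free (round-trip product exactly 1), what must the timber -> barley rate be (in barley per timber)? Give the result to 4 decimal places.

Known legs of the cycle: 3.11 × 0.1586 = 0.493246
For no arbitrage the full-cycle product must be 1, so the missing rate is 1 / 0.493246 ≈ 2.027386.

2.0274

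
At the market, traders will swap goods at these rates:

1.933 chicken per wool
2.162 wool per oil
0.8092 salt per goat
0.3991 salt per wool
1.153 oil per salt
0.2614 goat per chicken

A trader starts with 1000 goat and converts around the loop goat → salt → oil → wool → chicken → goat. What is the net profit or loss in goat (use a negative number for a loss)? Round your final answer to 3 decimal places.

1000 goat × 0.8092 = 809.2 salt
809.2 salt × 1.153 = 933.0076 oil
933.0076 oil × 2.162 = 2017.1624312 wool
2017.1624312 wool × 1.933 = 3899.1749795096 chicken
3899.1749795096 chicken × 0.2614 = 1019.24433964380944 goat
Net change: 1019.24433964380944 − 1000 = 19.24433964380944 goat

19.244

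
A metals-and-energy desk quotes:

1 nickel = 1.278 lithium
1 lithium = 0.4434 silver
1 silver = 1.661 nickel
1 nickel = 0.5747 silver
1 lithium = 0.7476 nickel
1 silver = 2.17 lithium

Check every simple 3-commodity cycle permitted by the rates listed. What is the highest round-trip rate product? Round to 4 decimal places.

nickel→lithium→silver→nickel: 1.278 × 0.4434 × 1.661 = 0.94123
nickel→silver→lithium→nickel: 0.5747 × 2.17 × 0.7476 = 0.93233
Maximum is nickel→lithium→silver→nickel at 0.9412; no arbitrage — every cycle loses value.

0.9412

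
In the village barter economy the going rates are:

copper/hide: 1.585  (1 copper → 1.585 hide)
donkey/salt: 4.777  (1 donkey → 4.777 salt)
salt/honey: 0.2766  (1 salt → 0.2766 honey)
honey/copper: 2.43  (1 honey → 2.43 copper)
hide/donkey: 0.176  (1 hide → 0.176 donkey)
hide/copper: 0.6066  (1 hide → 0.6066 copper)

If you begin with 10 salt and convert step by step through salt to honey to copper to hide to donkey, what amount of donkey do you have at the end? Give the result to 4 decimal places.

10 salt × 0.2766 = 2.766 honey
2.766 honey × 2.43 = 6.72138 copper
6.72138 copper × 1.585 = 10.6533873 hide
10.6533873 hide × 0.176 = 1.8749961648 donkey

1.8750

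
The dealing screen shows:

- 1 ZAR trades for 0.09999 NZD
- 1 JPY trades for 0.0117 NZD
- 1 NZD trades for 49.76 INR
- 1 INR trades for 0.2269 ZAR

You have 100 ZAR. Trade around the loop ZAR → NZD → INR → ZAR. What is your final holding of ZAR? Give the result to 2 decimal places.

100 ZAR × 0.09999 = 9.999 NZD
9.999 NZD × 49.76 = 497.55024 INR
497.55024 INR × 0.2269 = 112.894149456 ZAR

112.89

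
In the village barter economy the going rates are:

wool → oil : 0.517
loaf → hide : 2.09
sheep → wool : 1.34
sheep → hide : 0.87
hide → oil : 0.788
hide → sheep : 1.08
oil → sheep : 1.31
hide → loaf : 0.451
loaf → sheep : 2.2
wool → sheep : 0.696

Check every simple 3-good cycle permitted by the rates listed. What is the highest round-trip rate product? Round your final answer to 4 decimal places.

wool→oil→sheep→wool: 0.517 × 1.31 × 1.34 = 0.90754
hide→oil→sheep→hide: 0.788 × 1.31 × 0.87 = 0.89808
hide→loaf→sheep→hide: 0.451 × 2.2 × 0.87 = 0.86321
Maximum is wool→oil→sheep→wool at 0.9075; no arbitrage — every cycle loses value.

0.9075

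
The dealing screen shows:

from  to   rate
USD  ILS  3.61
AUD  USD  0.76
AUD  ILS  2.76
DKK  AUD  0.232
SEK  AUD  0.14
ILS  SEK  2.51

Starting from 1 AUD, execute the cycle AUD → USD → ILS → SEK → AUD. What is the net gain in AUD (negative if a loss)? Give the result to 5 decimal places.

1 AUD × 0.76 = 0.76 USD
0.76 USD × 3.61 = 2.7436 ILS
2.7436 ILS × 2.51 = 6.886436 SEK
6.886436 SEK × 0.14 = 0.96410104 AUD
Net change: 0.96410104 − 1 = -0.03589896 AUD

-0.03590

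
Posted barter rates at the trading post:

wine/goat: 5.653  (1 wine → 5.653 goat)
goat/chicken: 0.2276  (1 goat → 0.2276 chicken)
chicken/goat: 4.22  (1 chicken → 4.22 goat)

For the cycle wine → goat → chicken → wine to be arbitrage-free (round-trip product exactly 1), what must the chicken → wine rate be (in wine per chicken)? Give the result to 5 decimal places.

Known legs of the cycle: 5.653 × 0.2276 = 1.2866228
For no arbitrage the full-cycle product must be 1, so the missing rate is 1 / 1.2866228 ≈ 0.7772286.

0.77723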